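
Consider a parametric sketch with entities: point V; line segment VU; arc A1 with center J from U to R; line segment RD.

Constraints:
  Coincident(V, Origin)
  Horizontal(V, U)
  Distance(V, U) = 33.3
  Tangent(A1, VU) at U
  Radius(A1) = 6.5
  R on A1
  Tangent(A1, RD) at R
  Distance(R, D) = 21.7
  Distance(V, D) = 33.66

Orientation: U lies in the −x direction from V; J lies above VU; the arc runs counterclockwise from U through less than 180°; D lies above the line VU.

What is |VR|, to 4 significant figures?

27.44

V is at the origin; V and U share the same y with |VU| = 33.3 and U on the −x side, so U = (-33.30, 0.000). A1 meets VU tangentially, so JU is at right angles to VU, so J = U + (0, 6.5) = (-33.30, 6.500). Since JR ⟂ RD (tangency), |JD| = √(6.5² + 21.7²) = 22.65 regardless of where R sits on A1. So D lies on both circle(V, 33.66) and circle(J, 22.65); the above-VU intersection is D = (-21.54, 25.86). R is the foot of the tangent from D: R = (-27.01, 4.863).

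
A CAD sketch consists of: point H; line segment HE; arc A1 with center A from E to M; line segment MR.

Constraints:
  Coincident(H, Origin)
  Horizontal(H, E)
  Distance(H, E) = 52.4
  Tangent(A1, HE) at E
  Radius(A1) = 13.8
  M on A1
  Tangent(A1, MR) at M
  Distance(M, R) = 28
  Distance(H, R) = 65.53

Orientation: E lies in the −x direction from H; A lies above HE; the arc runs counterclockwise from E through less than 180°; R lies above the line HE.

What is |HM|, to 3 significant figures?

43.2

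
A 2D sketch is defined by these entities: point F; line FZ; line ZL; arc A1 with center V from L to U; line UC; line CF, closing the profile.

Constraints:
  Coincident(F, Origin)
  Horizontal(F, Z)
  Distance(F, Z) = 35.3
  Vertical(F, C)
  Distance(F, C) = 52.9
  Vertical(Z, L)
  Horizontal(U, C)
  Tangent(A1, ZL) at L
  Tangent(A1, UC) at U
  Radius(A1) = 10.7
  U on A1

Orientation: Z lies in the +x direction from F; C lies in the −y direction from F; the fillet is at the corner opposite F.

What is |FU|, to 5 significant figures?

58.340

F is at the origin; FZ is horizontal with |FZ| = 35.3 and Z on the +x side, so Z = (35.300, 0.0000). F and C share the same x with |FC| = 52.9 and C on the −y side, so C = (0.0000, -52.900). The virtual corner opposite F is at (35.300, -52.900). Since A1 is tangent to ZL there, VL ⟂ ZL and tangency of A1 to UC means the radius VU is perpendicular to UC, with radius 10.7, so the center V sits 10.7 in from both sides at V = (24.600, -42.200). That places the tangent points at L = (35.300, -42.200) on ZL and U = (24.600, -52.900) on UC. Then |FU| = |U − F| = 58.340.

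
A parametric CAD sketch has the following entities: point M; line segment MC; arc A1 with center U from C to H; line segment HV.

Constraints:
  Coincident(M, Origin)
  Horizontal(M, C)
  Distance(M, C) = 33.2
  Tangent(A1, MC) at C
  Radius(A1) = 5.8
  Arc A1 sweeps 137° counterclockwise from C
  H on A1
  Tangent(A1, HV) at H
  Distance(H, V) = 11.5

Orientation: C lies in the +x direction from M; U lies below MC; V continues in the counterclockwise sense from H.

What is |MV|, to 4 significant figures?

41.69

On A1, C sits at bearing 90° from U; a 137° counterclockwise sweep puts H at bearing 227°, so H = U + 5.8·(cos 227°, sin 227°) = (29.24, -10.04). Tangency of A1 to HV means the radius UH is perpendicular to HV, so HV runs along (−sin 227°, cos 227°); with |HV| = 11.5, V = (37.65, -17.88). Then |MV| = |V − M| = 41.69.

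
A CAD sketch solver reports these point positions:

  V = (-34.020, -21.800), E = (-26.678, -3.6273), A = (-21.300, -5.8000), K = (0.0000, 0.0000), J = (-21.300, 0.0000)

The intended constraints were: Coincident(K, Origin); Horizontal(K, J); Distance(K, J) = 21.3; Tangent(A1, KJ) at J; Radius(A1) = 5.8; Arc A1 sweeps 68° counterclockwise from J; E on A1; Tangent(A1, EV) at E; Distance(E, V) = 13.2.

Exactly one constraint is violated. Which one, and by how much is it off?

Distance(E, V) = 13.2 — off by 6.40.

K = (0.00, 0.00) ✓; K.y = 0.00, J.y = 0.00 ✓; |KJ| = 21.30 ✓; ∠(AJ, JK) = 90.00° ✓; |AJ| = 5.800 ✓; bearing(A→E) − bearing(A→J) = 68.00° ✓; |AE| = 5.800 ✓; ∠(AE, EV) = 90.00° ✓; |EV| = 19.60 ✗.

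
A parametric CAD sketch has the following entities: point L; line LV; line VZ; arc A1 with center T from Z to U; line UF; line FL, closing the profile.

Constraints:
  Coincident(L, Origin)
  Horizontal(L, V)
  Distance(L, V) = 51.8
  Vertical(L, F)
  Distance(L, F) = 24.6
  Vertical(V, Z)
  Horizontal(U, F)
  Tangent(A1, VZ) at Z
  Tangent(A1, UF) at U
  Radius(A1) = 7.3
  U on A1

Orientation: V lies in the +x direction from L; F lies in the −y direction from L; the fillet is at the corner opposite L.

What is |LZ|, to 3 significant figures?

54.6

The virtual corner opposite L is at (51.8, -24.6). Since A1 is tangent to VZ there, TZ ⟂ VZ and tangency of A1 to UF means the radius TU is perpendicular to UF, with radius 7.3, so the center T sits 7.3 in from both sides at T = (44.5, -17.3). That places the tangent points at Z = (51.8, -17.3) on VZ and U = (44.5, -24.6) on UF. Then |LZ| = |Z − L| = 54.6.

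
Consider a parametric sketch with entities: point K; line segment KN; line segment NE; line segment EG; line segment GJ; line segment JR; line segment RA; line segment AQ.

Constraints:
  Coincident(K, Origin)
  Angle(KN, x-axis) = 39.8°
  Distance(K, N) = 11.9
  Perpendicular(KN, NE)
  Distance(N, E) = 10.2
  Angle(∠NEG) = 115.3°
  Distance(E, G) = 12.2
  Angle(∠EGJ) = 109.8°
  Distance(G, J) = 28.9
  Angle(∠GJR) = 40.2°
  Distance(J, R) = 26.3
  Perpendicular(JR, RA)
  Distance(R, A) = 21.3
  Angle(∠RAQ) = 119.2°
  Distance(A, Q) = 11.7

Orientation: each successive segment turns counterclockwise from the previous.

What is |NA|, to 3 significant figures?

19.7

K is at the origin; KN runs at 39.8° with length 11.9, so N = (9.14, 7.62). KN is perpendicular to NE, so NE runs at 130°; with |NE| = 10.2, E = (2.61, 15.5). ∠NEG = 115.3° gives EG at -166° from the x-axis; with |EG| = 12.2, G = (-9.20, 12.4). ∠EGJ = 109.8° gives GJ at -95.3° from the x-axis; with |GJ| = 28.9, J = (-11.9, -16.4). ∠GJR = 40.2° gives JR at 44.5° from the x-axis; with |JR| = 26.3, R = (6.89, 2.06). JR ⟂ RA, so RA runs at 134°; with |RA| = 21.3, A = (-8.04, 17.2). Then |NA| = |A − N| = 19.7.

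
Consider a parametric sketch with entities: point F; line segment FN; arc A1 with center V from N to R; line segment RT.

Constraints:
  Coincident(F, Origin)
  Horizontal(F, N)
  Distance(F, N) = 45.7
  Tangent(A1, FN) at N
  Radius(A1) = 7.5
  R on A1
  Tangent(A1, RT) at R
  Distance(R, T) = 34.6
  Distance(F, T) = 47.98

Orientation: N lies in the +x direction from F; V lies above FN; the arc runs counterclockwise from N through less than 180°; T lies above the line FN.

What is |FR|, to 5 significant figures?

52.836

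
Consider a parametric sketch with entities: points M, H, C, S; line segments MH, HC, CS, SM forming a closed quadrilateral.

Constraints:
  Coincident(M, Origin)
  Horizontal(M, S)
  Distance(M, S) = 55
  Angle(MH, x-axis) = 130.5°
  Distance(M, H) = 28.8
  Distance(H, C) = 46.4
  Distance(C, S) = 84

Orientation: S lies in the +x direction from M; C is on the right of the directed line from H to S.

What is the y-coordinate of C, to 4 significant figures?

-24.00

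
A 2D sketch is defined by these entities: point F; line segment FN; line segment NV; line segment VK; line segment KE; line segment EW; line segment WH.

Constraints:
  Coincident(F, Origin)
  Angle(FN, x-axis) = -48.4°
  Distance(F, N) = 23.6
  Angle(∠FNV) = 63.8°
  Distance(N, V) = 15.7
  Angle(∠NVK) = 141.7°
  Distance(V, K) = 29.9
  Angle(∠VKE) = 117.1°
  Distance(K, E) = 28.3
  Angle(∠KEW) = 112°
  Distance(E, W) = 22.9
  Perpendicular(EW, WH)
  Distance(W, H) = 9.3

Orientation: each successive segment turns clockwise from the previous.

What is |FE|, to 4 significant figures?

34.23

F is at the origin; FN runs at -48.4° with length 23.6, so N = (15.67, -17.65). ∠FNV = 63.8° gives NV at -164.6° from the x-axis; with |NV| = 15.7, V = (0.5324, -21.82). ∠NVK = 141.7° gives VK at 157.1° from the x-axis; with |VK| = 29.9, K = (-27.01, -10.18). ∠VKE = 117.1° gives KE at 94.20° from the x-axis; with |KE| = 28.3, E = (-29.08, 18.04). Then |FE| = |E − F| = 34.23.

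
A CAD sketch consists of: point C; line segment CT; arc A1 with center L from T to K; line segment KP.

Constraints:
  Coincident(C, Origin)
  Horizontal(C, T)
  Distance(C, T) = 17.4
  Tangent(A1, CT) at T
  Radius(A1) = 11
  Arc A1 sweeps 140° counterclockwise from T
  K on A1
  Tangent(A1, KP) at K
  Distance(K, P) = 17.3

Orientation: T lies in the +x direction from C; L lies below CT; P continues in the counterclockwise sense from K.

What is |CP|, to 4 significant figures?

38.59

On A1, T sits at bearing 90° from L; a 140° counterclockwise sweep puts K at bearing 230°, so K = L + 11.0·(cos 230°, sin 230°) = (10.33, -19.43). The tangent condition forces LK to be normal to KP, so KP runs along (−sin 230°, cos 230°); with |KP| = 17.3, P = (23.58, -30.55). Then |CP| = |P − C| = 38.59.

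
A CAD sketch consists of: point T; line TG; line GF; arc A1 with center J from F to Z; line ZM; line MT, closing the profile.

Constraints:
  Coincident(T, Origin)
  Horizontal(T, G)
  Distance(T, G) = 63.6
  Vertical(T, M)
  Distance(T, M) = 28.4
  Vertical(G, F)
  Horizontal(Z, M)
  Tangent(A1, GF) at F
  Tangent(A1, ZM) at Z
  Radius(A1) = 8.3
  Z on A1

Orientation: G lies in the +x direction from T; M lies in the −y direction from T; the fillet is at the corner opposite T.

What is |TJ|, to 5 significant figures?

58.840

T is at the origin; TG is horizontal with |TG| = 63.6 and G on the +x side, so G = (63.600, 0.0000). T and M share the same x with |TM| = 28.4 and M on the −y side, so M = (0.0000, -28.400). The virtual corner opposite T is at (63.600, -28.400). The tangent condition forces JF to be normal to GF and the tangent condition forces JZ to be normal to ZM, with radius 8.3, so the center J sits 8.3 in from both sides at J = (55.300, -20.100). Then |TJ| = |J − T| = 58.840.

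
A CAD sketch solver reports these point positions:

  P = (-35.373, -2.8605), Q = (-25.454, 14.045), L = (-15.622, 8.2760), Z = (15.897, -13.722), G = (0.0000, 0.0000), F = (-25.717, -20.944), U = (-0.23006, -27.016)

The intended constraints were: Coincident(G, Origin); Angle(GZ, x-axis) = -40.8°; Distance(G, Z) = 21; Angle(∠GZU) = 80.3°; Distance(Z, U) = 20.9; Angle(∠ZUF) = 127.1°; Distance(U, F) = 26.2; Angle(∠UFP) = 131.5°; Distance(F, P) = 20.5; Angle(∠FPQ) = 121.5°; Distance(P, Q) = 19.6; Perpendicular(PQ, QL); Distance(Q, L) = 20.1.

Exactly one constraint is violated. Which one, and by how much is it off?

Distance(Q, L) = 20.1 — off by 8.70.

G = (0.00, 0.00) ✓; GZ at -40.80° ✓; |GZ| = 21.00 ✓; ∠GZU = 80.30° ✓; |ZU| = 20.90 ✓; ∠ZUF = 127.1° ✓; |UF| = 26.20 ✓; ∠UFP = 131.5° ✓; |FP| = 20.50 ✓; ∠FPQ = 121.5° ✓; |PQ| = 19.60 ✓; ∠(PQ, QL) = 90.00° ✓; |QL| = 11.40 ✗.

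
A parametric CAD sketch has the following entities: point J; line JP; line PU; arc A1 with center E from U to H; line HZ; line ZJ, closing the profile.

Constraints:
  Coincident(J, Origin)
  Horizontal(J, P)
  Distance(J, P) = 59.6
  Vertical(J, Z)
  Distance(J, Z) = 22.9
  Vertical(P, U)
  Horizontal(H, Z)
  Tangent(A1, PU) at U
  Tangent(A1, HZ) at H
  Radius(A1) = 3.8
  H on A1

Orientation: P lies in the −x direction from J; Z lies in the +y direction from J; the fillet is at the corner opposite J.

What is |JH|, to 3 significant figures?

60.3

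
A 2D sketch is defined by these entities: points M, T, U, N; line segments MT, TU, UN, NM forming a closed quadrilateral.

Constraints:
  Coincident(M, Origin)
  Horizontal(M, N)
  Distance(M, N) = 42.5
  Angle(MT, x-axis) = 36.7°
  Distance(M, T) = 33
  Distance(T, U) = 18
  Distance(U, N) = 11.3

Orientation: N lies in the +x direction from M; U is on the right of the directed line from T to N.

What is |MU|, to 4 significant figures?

31.56

Checks: |TU| = 18.00 ✓; |UN| = 11.30 ✓.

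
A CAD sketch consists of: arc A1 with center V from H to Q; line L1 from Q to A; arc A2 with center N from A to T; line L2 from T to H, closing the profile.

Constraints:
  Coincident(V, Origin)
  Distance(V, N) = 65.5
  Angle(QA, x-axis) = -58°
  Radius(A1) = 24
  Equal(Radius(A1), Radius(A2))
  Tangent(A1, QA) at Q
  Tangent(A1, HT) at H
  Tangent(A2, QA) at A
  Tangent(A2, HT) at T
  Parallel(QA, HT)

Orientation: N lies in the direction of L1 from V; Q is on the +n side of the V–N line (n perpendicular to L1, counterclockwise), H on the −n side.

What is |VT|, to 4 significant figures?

69.76

The slot axis is L1's direction at -58.0°, so u = (cos -58.0°, sin -58.0°) = (0.5299, -0.8480) and n = (−sin -58.0°, cos -58.0°) = (0.8480, 0.5299). V is at the origin and N lies 65.5 along u from V, so N = 65.5·u = (34.71, -55.55). Tangency of A1 to both parallel lines with radius 24.0 puts Q and H at V ± 24.0·n: Q = (20.35, 12.72), H = (-20.35, -12.72). Equal radii place A and T the same way about N: A = N + 24.0·n = (55.06, -42.83), T = N − 24.0·n = (14.36, -68.27). Then |VT| = |T − V| = 69.76.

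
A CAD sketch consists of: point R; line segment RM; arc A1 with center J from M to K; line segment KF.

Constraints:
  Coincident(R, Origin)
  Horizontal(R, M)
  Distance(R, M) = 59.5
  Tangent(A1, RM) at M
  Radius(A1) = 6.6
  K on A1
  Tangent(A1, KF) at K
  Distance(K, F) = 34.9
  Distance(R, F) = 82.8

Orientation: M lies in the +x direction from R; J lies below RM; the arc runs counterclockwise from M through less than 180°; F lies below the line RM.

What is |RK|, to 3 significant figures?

54.9

Checks: |JK| = 6.600 ✓; ∠(JK, KF) = 90.00° ✓; |KF| = 34.90 ✓; |RF| = 82.80 ✓.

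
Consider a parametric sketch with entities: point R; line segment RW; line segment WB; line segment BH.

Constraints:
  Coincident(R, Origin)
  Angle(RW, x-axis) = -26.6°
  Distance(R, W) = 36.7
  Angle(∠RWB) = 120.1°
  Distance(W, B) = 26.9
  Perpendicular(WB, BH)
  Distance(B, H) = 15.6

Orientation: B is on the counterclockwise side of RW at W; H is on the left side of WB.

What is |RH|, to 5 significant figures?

48.098

∠RWB = 120.1°, so WB runs at -26.6° + (180° − 120.1°) = 33.300° from the x-axis; with |WB| = 26.9, B = W + 26.9·(cos 33.300°, sin 33.300°) = (55.299, -1.6640). WB is perpendicular to BH; with |BH| = 15.6 on the left of WB, H = B + 15.6·(-0.54902, 0.83581) = (46.734, 11.375). Then |RH| = |H − R| = 48.098.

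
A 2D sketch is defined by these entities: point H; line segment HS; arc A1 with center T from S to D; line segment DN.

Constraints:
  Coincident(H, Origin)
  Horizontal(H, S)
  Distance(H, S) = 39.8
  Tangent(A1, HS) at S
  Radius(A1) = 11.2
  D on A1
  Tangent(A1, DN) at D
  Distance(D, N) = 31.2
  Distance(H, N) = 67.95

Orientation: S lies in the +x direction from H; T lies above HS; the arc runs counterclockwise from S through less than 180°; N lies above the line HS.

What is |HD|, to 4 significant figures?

51.93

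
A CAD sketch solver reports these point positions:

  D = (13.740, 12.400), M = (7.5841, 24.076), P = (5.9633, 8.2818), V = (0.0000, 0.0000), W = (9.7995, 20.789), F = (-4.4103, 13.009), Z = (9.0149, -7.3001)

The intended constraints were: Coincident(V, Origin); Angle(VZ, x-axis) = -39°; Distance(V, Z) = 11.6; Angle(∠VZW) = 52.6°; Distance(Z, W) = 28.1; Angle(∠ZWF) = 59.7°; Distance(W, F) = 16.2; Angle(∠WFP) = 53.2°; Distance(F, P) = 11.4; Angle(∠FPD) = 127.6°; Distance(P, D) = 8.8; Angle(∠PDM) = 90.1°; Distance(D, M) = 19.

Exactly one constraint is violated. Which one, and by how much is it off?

Distance(D, M) = 19 — off by 5.80.

V = (0.00, 0.00) ✓; VZ at -39.00° ✓; |VZ| = 11.60 ✓; ∠VZW = 52.60° ✓; |ZW| = 28.10 ✓; ∠ZWF = 59.70° ✓; |WF| = 16.20 ✓; ∠WFP = 53.20° ✓; |FP| = 11.40 ✓; ∠FPD = 127.6° ✓; |PD| = 8.800 ✓; ∠PDM = 90.10° ✓; |DM| = 13.20 ✗.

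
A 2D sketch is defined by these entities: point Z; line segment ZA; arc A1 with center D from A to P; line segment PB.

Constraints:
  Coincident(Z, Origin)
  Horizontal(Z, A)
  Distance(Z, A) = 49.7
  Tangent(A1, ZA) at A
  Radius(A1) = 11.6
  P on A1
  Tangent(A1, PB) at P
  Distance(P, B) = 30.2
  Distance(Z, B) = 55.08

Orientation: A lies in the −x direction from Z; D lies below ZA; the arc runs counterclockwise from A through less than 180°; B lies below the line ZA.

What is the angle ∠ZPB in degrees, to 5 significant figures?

63.941°

Z is at the origin; ZA is horizontal with |ZA| = 49.7 and A on the −x side, so A = (-49.700, 0.0000). Tangency of A1 to ZA means the radius DA is perpendicular to ZA, so D = A + (0, -11.6) = (-49.700, -11.600). Since DP ⟂ PB (tangency), |DB| = √(11.6² + 30.2²) = 32.351 regardless of where P sits on A1. So B lies on both circle(Z, 55.08) and circle(D, 32.351); the below-ZA intersection is B = (-36.586, -41.174). P is the foot of the tangent from B: P = (-57.913, -19.792).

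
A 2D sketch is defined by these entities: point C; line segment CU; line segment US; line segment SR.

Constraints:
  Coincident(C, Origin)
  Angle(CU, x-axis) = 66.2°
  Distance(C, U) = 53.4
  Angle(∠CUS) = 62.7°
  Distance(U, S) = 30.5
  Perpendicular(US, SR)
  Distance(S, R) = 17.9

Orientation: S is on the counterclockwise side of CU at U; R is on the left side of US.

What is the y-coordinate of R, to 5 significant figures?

29.130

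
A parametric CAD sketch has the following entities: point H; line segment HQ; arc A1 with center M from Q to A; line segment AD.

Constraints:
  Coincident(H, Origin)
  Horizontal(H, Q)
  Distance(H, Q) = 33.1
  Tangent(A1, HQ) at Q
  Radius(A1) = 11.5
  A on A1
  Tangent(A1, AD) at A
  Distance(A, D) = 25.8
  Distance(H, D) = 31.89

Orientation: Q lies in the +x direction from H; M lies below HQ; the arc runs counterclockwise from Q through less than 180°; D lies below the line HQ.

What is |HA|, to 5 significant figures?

23.654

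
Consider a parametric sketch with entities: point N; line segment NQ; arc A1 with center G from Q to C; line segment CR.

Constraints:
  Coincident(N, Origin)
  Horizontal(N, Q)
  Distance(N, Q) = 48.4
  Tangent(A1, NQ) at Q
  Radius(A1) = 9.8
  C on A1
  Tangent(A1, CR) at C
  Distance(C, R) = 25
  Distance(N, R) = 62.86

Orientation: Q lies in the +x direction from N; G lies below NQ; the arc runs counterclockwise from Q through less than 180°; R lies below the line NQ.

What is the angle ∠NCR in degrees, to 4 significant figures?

137.1°

Checks: N = (0.00, 0.00) ✓; |GQ| = 9.800 ✓; |GC| = 9.800 ✓; ∠(GC, CR) = 90.00° ✓; |CR| = 25.00 ✓; |NR| = 62.86 ✓.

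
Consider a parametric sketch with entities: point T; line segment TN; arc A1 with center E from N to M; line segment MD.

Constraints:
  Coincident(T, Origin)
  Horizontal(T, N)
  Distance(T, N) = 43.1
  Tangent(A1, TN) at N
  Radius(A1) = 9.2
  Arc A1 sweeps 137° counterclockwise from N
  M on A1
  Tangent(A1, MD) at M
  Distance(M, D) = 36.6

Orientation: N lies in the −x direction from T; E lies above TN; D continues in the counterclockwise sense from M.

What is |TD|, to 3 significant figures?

75.6

On A1, N sits at bearing -90° from E; a 137° counterclockwise sweep puts M at bearing 47°, so M = E + 9.2·(cos 47°, sin 47°) = (-36.8, 15.9). Since A1 is tangent to MD there, EM ⟂ MD, so MD runs along (−sin 47°, cos 47°); with |MD| = 36.6, D = (-63.6, 40.9). Then |TD| = |D − T| = 75.6.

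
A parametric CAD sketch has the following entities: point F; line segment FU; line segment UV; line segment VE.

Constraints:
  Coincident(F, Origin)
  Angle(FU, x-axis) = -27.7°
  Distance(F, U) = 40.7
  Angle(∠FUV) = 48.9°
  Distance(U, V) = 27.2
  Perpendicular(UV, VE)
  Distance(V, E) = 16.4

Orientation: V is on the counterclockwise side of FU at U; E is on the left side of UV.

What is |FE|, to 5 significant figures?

14.277

F is at the origin; FU runs at -27.7° with length 40.7, so U = 40.7·(cos -27.7°, sin -27.7°) = (36.036, -18.919). ∠FUV = 48.9°, so UV runs at -27.7° + (180° − 48.9°) = 103.40° from the x-axis; with |UV| = 27.2, V = U + 27.2·(cos 103.40°, sin 103.40°) = (29.732, 7.5404). The perpendicularity gives VE at right angles to UV; with |VE| = 16.4 on the left of UV, E = V + 16.4·(-0.97278, -0.23175) = (13.778, 3.7398). Then |FE| = |E − F| = 14.277.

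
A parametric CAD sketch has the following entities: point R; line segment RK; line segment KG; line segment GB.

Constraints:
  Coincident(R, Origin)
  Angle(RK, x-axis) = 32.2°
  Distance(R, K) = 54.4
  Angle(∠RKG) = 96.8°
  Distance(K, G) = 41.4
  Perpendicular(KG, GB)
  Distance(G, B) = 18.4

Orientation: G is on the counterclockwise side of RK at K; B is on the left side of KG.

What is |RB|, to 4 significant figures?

59.64

R is at the origin; RK runs at 32.2° with length 54.4, so K = 54.4·(cos 32.2°, sin 32.2°) = (46.03, 28.99). ∠RKG = 96.8°, so KG runs at 32.2° + (180° − 96.8°) = 115.4° from the x-axis; with |KG| = 41.4, G = K + 41.4·(cos 115.4°, sin 115.4°) = (28.27, 66.39). KG is perpendicular to GB; with |GB| = 18.4 on the left of KG, B = G + 18.4·(-0.9033, -0.4289) = (11.65, 58.49). Then |RB| = |B − R| = 59.64.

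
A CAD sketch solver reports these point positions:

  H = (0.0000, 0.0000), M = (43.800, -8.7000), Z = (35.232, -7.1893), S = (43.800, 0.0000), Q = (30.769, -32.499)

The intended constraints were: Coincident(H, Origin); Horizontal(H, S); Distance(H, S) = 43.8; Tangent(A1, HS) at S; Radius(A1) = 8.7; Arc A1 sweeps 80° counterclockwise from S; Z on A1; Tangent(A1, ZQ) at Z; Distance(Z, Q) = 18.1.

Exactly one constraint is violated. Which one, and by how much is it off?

Distance(Z, Q) = 18.1 — off by 7.60.

H = (0.00, 0.00) ✓; H.y = 0.00, S.y = 0.00 ✓; |HS| = 43.80 ✓; ∠(MS, SH) = 90.00° ✓; |MS| = 8.700 ✓; bearing(M→Z) − bearing(M→S) = 80.00° ✓; |MZ| = 8.700 ✓; ∠(MZ, ZQ) = 90.00° ✓; |ZQ| = 25.70 ✗.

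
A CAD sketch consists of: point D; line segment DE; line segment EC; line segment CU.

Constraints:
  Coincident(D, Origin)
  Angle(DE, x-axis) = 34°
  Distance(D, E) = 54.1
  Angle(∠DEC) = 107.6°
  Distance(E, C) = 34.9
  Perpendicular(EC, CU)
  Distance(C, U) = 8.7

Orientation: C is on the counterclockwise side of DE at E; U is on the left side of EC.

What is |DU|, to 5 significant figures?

66.821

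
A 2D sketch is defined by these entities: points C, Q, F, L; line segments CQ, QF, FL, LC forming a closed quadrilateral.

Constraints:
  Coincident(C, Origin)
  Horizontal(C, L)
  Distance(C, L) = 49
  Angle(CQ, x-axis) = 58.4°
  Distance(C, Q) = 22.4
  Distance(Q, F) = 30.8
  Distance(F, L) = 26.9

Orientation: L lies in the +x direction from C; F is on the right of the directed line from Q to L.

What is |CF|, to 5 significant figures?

25.501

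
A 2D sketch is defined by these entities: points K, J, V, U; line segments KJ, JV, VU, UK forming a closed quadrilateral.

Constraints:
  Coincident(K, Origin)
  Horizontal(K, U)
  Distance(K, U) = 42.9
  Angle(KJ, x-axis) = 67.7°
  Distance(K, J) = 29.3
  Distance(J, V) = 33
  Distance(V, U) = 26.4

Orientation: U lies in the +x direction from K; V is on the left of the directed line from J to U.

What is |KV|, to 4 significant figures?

51.39

Checks: |JV| = 33.00 ✓; |VU| = 26.40 ✓.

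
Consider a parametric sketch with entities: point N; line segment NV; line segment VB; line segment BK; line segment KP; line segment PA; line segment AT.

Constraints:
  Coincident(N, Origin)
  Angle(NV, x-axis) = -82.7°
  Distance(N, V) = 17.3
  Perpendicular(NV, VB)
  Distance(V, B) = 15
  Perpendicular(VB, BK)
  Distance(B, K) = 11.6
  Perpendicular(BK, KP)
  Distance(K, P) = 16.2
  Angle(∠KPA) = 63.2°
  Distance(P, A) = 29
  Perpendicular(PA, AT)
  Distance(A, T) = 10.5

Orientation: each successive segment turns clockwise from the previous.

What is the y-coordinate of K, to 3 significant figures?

-7.56

N is at the origin; NV runs at -82.7° with length 17.3, so V = (2.20, -17.2). The perpendicularity gives VB at right angles to NV, so VB runs at -173°; with |VB| = 15.0, B = (-12.7, -19.1). VB ⟂ BK, so BK runs at 97.3°; with |BK| = 11.6, K = (-14.2, -7.56). So K.y = -7.56.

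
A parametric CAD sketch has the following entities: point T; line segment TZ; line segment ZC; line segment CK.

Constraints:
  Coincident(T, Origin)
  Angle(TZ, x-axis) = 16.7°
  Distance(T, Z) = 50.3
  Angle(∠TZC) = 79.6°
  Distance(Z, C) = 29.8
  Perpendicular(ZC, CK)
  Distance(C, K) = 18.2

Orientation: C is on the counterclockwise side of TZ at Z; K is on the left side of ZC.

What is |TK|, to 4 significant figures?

37.51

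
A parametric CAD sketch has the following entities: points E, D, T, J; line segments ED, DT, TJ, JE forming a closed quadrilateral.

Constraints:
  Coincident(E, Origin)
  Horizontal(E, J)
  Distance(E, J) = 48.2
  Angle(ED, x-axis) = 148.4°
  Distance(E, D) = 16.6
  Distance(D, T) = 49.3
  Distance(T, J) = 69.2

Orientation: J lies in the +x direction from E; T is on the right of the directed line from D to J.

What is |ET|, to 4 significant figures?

41.04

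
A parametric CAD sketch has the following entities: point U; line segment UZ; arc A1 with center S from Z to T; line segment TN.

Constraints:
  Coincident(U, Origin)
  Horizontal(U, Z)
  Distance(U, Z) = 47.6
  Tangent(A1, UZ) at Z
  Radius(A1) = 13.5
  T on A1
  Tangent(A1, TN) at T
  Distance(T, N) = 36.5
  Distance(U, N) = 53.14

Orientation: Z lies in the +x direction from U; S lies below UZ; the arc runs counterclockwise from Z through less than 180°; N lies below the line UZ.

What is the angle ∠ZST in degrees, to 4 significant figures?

77.27°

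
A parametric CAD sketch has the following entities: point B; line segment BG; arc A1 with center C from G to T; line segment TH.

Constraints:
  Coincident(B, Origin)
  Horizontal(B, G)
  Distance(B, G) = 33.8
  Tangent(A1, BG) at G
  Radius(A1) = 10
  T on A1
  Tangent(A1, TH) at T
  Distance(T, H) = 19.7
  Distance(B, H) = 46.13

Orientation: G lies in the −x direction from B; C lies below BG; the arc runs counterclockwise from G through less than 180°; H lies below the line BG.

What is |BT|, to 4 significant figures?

45.07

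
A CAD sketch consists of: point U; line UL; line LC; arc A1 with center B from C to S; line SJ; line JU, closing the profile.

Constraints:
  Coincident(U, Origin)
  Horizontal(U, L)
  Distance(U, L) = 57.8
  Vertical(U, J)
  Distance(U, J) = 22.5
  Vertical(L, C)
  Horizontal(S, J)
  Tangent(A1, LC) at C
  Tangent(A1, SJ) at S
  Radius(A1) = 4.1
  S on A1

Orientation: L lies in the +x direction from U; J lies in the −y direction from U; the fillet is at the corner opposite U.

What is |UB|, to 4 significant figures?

56.76

U is at the origin; U and L share the same y with |UL| = 57.8 and L on the +x side, so L = (57.80, 0.000). UJ is vertical with |UJ| = 22.5 and J on the −y side, so J = (0.000, -22.50). The virtual corner opposite U is at (57.80, -22.50). Since A1 is tangent to LC there, BC ⟂ LC and since A1 is tangent to SJ there, BS ⟂ SJ, with radius 4.1, so the center B sits 4.1 in from both sides at B = (53.70, -18.40). Then |UB| = |B − U| = 56.76.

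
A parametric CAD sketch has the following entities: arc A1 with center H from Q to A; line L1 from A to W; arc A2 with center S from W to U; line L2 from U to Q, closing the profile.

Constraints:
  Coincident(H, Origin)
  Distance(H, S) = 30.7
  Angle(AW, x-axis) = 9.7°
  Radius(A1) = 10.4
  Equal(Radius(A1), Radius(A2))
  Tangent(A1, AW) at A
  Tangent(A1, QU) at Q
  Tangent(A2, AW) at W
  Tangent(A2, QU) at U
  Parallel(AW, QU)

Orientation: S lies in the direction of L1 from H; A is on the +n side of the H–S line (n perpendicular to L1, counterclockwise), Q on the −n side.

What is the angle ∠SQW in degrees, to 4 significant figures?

15.40°

The slot axis is L1's direction at 9.7°, so u = (cos 9.7°, sin 9.7°) = (0.9857, 0.1685) and n = (−sin 9.7°, cos 9.7°) = (-0.1685, 0.9857). H is at the origin and S lies 30.7 along u from H, so S = 30.7·u = (30.26, 5.173). Tangency of A1 to both parallel lines with radius 10.4 puts A and Q at H ± 10.4·n: A = (-1.752, 10.25), Q = (1.752, -10.25). Equal radii place W and U the same way about S: W = S + 10.4·n = (28.51, 15.42), U = S − 10.4·n = (32.01, -5.079). Then cos ∠SQW = QS·QW / (|QS||QW|), giving 15.40°.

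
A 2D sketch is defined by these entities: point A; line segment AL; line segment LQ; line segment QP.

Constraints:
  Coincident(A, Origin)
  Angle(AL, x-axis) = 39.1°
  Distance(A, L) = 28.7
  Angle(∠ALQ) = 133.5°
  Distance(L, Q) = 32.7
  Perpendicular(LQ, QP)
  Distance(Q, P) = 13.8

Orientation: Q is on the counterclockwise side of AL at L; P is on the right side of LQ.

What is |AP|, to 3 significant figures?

62.8

A is at the origin; AL runs at 39.1° with length 28.7, so L = 28.7·(cos 39.1°, sin 39.1°) = (22.3, 18.1). ∠ALQ = 133.5°, so LQ runs at 39.1° + (180° − 133.5°) = 85.6° from the x-axis; with |LQ| = 32.7, Q = L + 32.7·(cos 85.6°, sin 85.6°) = (24.8, 50.7). LQ is perpendicular to QP; with |QP| = 13.8 on the right of LQ, P = Q + 13.8·(0.997, -0.0767) = (38.5, 49.6). Then |AP| = |P − A| = 62.8.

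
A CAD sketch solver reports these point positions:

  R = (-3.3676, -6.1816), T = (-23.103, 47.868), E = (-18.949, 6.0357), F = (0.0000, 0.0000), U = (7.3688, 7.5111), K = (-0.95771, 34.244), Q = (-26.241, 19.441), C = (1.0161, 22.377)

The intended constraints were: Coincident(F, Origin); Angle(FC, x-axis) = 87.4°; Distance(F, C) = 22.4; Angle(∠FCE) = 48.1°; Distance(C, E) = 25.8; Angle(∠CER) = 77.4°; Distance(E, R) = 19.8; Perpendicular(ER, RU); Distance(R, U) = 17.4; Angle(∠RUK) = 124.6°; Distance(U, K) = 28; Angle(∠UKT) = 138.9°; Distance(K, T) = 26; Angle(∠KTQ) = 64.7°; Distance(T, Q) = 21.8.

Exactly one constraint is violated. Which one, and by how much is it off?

Distance(T, Q) = 21.8 — off by 6.80.

F = (0.00, 0.00) ✓; FC at 87.40° ✓; |FC| = 22.40 ✓; ∠FCE = 48.10° ✓; |CE| = 25.80 ✓; ∠CER = 77.40° ✓; |ER| = 19.80 ✓; ∠(ER, RU) = 90.00° ✓; |RU| = 17.40 ✓; ∠RUK = 124.6° ✓; |UK| = 28.00 ✓; ∠UKT = 138.9° ✓; |KT| = 26.00 ✓; ∠KTQ = 64.70° ✓; |TQ| = 28.60 ✗.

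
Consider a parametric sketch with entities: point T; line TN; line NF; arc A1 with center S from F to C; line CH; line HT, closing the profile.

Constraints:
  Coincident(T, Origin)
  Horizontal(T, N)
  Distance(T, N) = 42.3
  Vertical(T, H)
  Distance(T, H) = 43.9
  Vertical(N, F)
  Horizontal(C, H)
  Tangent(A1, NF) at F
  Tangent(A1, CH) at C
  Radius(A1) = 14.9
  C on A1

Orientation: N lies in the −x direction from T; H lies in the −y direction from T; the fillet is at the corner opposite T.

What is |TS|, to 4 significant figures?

39.90

T is at the origin; TN is horizontal with |TN| = 42.3 and N on the −x side, so N = (-42.30, 0.000). T and H share the same x with |TH| = 43.9 and H on the −y side, so H = (0.000, -43.90). The virtual corner opposite T is at (-42.30, -43.90). A1 meets NF tangentially, so SF is at right angles to NF and the tangent condition forces SC to be normal to CH, with radius 14.9, so the center S sits 14.9 in from both sides at S = (-27.40, -29.00). Then |TS| = |S − T| = 39.90.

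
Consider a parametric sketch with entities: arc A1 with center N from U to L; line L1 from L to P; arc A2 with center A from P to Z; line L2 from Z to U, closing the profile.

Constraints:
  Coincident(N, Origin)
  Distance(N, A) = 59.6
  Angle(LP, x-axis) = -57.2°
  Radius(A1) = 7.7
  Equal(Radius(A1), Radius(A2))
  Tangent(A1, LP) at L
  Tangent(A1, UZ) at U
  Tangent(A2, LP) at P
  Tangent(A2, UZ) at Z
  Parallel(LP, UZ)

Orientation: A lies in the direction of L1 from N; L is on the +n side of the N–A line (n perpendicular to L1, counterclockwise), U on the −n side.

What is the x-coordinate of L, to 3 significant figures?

6.47

N is at the origin and A lies 59.6 along u from N, so A = 59.6·u = (32.3, -50.1). Tangency of A1 to both parallel lines with radius 7.7 puts L and U at N ± 7.7·n: L = (6.47, 4.17), U = (-6.47, -4.17). So L.x = 6.47.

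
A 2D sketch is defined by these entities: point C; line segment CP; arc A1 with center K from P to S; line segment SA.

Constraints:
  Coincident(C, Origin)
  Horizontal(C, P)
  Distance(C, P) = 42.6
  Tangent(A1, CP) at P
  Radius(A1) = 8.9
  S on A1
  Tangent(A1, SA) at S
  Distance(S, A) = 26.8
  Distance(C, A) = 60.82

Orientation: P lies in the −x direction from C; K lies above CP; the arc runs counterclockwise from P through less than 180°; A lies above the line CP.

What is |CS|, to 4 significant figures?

37.45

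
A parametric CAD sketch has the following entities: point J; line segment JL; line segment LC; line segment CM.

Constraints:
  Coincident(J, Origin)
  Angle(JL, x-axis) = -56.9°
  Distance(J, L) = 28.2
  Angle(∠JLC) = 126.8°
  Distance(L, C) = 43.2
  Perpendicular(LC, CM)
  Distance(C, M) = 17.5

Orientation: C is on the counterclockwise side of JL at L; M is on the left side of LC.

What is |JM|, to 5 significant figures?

60.307

J is at the origin; JL runs at -56.9° with length 28.2, so L = 28.2·(cos -56.9°, sin -56.9°) = (15.400, -23.624). ∠JLC = 126.8°, so LC runs at -56.9° + (180° − 126.8°) = -3.7000° from the x-axis; with |LC| = 43.2, C = L + 43.2·(cos -3.7000°, sin -3.7000°) = (58.510, -26.411). LC ⟂ CM; with |CM| = 17.5 on the left of LC, M = C + 17.5·(0.064532, 0.99792) = (59.639, -8.9479). Then |JM| = |M − J| = 60.307.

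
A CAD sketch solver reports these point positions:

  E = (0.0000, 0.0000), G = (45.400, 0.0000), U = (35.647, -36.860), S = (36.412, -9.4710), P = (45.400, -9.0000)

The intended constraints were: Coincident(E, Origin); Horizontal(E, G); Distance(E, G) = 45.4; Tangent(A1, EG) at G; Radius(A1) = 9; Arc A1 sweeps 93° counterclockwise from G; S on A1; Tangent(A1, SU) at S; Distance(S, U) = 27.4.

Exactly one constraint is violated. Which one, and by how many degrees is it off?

Tangent(A1, SU) at S — off by 4.60°.

E = (0.00, 0.00) ✓; E.y = 0.00, G.y = 0.00 ✓; |EG| = 45.40 ✓; ∠(PG, GE) = 90.00° ✓; |PG| = 9.000 ✓; bearing(P→S) − bearing(P→G) = 93.00° ✓; |PS| = 9.000 ✓; ∠(PS, SU) = 94.60° ✗; |SU| = 27.40 ✓.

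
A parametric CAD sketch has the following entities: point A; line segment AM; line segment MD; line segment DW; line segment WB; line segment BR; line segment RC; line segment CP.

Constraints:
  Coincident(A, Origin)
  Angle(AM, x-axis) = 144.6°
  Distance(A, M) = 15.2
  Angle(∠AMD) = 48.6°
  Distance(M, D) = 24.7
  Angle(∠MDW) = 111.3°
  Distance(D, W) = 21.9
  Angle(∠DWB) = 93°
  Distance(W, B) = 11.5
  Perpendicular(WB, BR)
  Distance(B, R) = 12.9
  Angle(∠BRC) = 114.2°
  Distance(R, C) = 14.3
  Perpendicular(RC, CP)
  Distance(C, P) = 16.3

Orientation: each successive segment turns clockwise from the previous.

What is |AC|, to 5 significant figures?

18.482

WB ⟂ BR, so BR runs at 127.50°; with |BR| = 12.9, R = (7.0852, -0.36952). ∠BRC = 114.2° gives RC at 61.700° from the x-axis; with |RC| = 14.3, C = (13.865, 12.221). Then |AC| = |C − A| = 18.482.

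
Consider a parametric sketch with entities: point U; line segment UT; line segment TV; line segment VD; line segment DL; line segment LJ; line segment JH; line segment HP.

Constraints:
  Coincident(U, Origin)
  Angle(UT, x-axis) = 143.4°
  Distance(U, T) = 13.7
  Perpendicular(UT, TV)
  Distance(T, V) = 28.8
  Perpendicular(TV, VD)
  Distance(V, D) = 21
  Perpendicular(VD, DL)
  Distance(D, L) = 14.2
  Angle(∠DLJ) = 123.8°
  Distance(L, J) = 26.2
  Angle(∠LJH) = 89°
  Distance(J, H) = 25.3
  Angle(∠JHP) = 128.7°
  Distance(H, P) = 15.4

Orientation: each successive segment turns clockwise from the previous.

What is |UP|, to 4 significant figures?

42.79

U is at the origin; UT runs at 143.4° with length 13.7, so T = (-11.00, 8.168). The perpendicularity gives TV at right angles to UT, so TV runs at 53.40°; with |TV| = 28.8, V = (6.173, 31.29). TV ⟂ VD, so VD runs at -36.60°; with |VD| = 21.0, D = (23.03, 18.77). The perpendicularity gives DL at right angles to VD, so DL runs at -126.6°; with |DL| = 14.2, L = (14.57, 7.369). ∠DLJ = 123.8° gives LJ at 177.2° from the x-axis; with |LJ| = 26.2, J = (-11.60, 8.649). ∠LJH = 89.0° gives JH at 86.20° from the x-axis; with |JH| = 25.3, H = (-9.927, 33.89). ∠JHP = 128.7° gives HP at 34.90° from the x-axis; with |HP| = 15.4, P = (2.704, 42.70). Then |UP| = |P − U| = 42.79.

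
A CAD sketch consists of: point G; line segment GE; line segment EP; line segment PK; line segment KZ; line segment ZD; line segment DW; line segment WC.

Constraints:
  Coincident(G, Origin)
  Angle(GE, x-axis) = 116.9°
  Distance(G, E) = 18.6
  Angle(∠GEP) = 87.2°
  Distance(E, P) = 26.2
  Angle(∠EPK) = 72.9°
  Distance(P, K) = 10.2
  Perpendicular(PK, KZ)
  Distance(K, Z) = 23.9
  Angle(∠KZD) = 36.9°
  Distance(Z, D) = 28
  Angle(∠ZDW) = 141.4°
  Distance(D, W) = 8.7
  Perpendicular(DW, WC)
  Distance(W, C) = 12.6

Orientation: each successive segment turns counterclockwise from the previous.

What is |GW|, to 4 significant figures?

40.82

G is at the origin; GE runs at 116.9° with length 18.6, so E = (-8.415, 16.59). ∠GEP = 87.2° gives EP at -150.3° from the x-axis; with |EP| = 26.2, P = (-31.17, 3.606). ∠EPK = 72.9° gives PK at -43.20° from the x-axis; with |PK| = 10.2, K = (-23.74, -3.376). PK is perpendicular to KZ, so KZ runs at 46.80°; with |KZ| = 23.9, Z = (-7.377, 14.05). ∠KZD = 36.9° gives ZD at -170.1° from the x-axis; with |ZD| = 28.0, D = (-34.96, 9.232). ∠ZDW = 141.4° gives DW at -131.5° from the x-axis; with |DW| = 8.7, W = (-40.73, 2.716). Then |GW| = |W − G| = 40.82.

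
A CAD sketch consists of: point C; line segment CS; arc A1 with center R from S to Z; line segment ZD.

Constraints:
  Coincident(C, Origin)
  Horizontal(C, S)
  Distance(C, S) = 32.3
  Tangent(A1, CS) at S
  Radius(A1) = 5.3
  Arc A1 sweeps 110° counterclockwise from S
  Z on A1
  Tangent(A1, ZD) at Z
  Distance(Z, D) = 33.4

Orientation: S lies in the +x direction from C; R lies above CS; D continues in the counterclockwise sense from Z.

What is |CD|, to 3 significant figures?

46.4

On A1, S sits at bearing -90° from R; a 110° counterclockwise sweep puts Z at bearing 20°, so Z = R + 5.3·(cos 20°, sin 20°) = (37.3, 7.11). The tangent condition forces RZ to be normal to ZD, so ZD runs along (−sin 20°, cos 20°); with |ZD| = 33.4, D = (25.9, 38.5). Then |CD| = |D − C| = 46.4.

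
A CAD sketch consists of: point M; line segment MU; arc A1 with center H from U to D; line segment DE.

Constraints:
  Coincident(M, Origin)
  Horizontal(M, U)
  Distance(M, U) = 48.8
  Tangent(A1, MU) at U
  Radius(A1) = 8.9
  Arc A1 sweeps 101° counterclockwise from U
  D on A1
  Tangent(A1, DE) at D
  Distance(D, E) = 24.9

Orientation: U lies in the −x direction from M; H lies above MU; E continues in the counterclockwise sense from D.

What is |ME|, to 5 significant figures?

56.888

M is at the origin; M and U share the same y with |MU| = 48.8 and U on the −x side, so U = (-48.800, 0.0000). Tangency of A1 to MU means the radius HU is perpendicular to MU, so H = U + (0, 8.9) = (-48.800, 8.9000). On A1, U sits at bearing -90° from H; a 101° counterclockwise sweep puts D at bearing 11°, so D = H + 8.9·(cos 11°, sin 11°) = (-40.064, 10.598). Since A1 is tangent to DE there, HD ⟂ DE, so DE runs along (−sin 11°, cos 11°); with |DE| = 24.9, E = (-44.815, 35.041). Then |ME| = |E − M| = 56.888.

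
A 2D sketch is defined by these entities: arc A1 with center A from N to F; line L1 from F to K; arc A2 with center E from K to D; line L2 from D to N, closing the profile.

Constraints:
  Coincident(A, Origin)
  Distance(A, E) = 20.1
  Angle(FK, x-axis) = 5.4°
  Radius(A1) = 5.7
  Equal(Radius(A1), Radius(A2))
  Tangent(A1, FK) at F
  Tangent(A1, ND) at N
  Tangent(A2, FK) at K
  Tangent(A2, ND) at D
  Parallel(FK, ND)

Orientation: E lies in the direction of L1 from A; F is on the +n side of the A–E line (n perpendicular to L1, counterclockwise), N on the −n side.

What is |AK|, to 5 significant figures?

20.893

The slot axis is L1's direction at 5.4°, so u = (cos 5.4°, sin 5.4°) = (0.99556, 0.094108) and n = (−sin 5.4°, cos 5.4°) = (-0.094108, 0.99556). A is at the origin and E lies 20.1 along u from A, so E = 20.1·u = (20.011, 1.8916). Tangency of A1 to both parallel lines with radius 5.7 puts F and N at A ± 5.7·n: F = (-0.53642, 5.6747), N = (0.53642, -5.6747). Equal radii place K and D the same way about E: K = E + 5.7·n = (19.474, 7.5663), D = E − 5.7·n = (20.547, -3.7831). Then |AK| = |K − A| = 20.893.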